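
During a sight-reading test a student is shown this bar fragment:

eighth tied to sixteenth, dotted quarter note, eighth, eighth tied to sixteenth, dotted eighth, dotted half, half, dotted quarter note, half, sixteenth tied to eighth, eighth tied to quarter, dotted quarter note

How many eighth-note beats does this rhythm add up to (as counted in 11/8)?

One eighth-note beat = 2 sixteenth notes.
Each duration in sixteenth notes: eighth tied to sixteenth (eighth + sixteenth) = 3; dotted quarter note = 6; eighth = 2; eighth tied to sixteenth (eighth + sixteenth) = 3; dotted eighth = 3; dotted half = 12; half = 8; dotted quarter note = 6; half = 8; sixteenth tied to eighth (sixteenth + eighth) = 3; eighth tied to quarter (eighth + quarter) = 6; dotted quarter note = 6.
Adding: 3 + 6 + 2 + 3 + 3 + 12 + 8 + 6 + 8 + 3 + 6 + 6 = 66.
66 ÷ 2 = 33 beats.

33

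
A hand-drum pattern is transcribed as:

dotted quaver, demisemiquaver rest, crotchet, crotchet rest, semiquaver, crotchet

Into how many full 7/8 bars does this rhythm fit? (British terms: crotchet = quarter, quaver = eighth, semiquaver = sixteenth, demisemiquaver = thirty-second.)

One bar of 7/8 = 28 thirty-second notes.
Convert each value to thirty-second notes: dotted quaver = 6; demisemiquaver rest = 1; crotchet = 8; crotchet rest = 8; semiquaver = 2; crotchet = 8.
Sum: 6 + 1 + 8 + 8 + 2 + 8 = 33.
33 ÷ 28 = 1 complete bar with 5 left over.

1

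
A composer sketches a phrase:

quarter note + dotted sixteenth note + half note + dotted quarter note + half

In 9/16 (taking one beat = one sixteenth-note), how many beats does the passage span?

27.5

One sixteenth-note beat = 2 thirty-second notes.
Working in thirty-second notes: quarter note = 8; dotted sixteenth note = 3; half note = 16; dotted quarter note = 12; half = 16.
Adding: 8 + 3 + 16 + 12 + 16 = 55.
55 ÷ 2 = 27.5 beats.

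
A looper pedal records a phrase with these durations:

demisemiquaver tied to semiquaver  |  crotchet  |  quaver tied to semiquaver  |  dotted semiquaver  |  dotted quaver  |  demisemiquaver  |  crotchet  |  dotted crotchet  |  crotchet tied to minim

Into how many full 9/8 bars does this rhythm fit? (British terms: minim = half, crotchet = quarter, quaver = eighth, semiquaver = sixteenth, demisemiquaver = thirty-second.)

1

One bar of 9/8 = 36 thirty-second notes.
Express everything in thirty-second notes: demisemiquaver tied to semiquaver (demisemiquaver + semiquaver) = 3; crotchet = 8; quaver tied to semiquaver (quaver + semiquaver) = 6; dotted semiquaver = 3; dotted quaver = 6; demisemiquaver = 1; crotchet = 8; dotted crotchet = 12; crotchet tied to minim (crotchet + minim) = 24.
Altogether 3 + 8 + 6 + 3 + 6 + 1 + 8 + 12 + 24 = 71.
71 ÷ 36 = 1 complete bar with 35 left over.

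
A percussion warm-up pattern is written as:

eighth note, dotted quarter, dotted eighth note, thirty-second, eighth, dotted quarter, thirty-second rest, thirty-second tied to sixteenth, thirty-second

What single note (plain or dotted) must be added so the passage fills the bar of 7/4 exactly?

dotted quarter note

The bar of 7/4 = 56 thirty-second notes.
In thirty-second notes: eighth note = 4; dotted quarter = 12; dotted eighth note = 6; thirty-second = 1; eighth = 4; dotted quarter = 12; thirty-second rest = 1; thirty-second tied to sixteenth (thirty-second + sixteenth) = 3; thirty-second = 1.
Sum: 4 + 12 + 6 + 1 + 4 + 12 + 1 + 3 + 1 = 44.
Remaining: 56 − 44 = 12 thirty-second notes, which is a dotted quarter note.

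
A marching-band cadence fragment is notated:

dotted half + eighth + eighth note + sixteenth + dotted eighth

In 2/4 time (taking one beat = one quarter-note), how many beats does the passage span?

5

One quarter-note beat = 4 sixteenth notes.
In sixteenth notes: dotted half = 12; eighth = 2; eighth note = 2; sixteenth = 1; dotted eighth = 3.
Adding: 12 + 2 + 2 + 1 + 3 = 20.
20 ÷ 4 = 5 beats.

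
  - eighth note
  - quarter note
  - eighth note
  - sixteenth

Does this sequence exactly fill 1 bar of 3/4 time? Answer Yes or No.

No

One bar of 3/4 = 12 sixteenth notes.
In sixteenth notes: eighth note = 2; quarter note = 4; eighth note = 2; sixteenth = 1.
Total: 2 + 4 + 2 + 1 = 9.
9 falls short of 12, so the answer is No.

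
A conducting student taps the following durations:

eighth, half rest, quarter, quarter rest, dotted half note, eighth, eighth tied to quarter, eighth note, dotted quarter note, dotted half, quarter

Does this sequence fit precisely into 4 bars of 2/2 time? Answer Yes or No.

No

One bar of 2/2 = 8 eighth notes, so 4 bars = 32.
Convert each value to eighth notes: eighth = 1; half rest = 4; quarter = 2; quarter rest = 2; dotted half note = 6; eighth = 1; eighth tied to quarter (eighth + quarter) = 3; eighth note = 1; dotted quarter note = 3; dotted half = 6; quarter = 2.
Total: 1 + 4 + 2 + 2 + 6 + 1 + 3 + 1 + 3 + 6 + 2 = 31.
31 falls short of 32, so the answer is No.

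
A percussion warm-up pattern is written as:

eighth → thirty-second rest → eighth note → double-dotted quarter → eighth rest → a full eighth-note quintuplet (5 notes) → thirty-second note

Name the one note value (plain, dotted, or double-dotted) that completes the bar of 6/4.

The bar of 6/4 = 48 thirty-second notes.
In thirty-second notes: eighth = 4; thirty-second rest = 1; eighth note = 4; double-dotted quarter = 14; eighth rest = 4; a full eighth-note quintuplet (5 notes) (five quintuplet eighths span one half) = 16; thirty-second note = 1.
Sum: 4 + 1 + 4 + 14 + 4 + 16 + 1 = 44.
Remaining: 48 − 44 = 4 thirty-second notes, which is a eighth note.

eighth note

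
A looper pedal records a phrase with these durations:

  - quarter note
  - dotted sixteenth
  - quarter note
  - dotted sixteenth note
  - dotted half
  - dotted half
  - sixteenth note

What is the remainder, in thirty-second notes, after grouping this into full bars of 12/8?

One bar of 12/8 = 48 thirty-second notes.
Each duration in thirty-second notes: quarter note = 8; dotted sixteenth = 3; quarter note = 8; dotted sixteenth note = 3; dotted half = 24; dotted half = 24; sixteenth note = 2.
Sum: 8 + 3 + 8 + 3 + 24 + 24 + 2 = 72.
72 ÷ 48 = 1 complete bar with 24 thirty-second notes remaining.

24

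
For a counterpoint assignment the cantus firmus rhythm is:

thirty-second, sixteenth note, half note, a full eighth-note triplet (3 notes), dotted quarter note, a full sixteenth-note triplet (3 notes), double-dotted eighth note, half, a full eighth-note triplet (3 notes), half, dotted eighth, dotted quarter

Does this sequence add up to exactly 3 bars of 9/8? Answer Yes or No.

Yes

One bar of 9/8 = 36 thirty-second notes, so 3 bars = 108.
In thirty-second notes: thirty-second = 1; sixteenth note = 2; half note = 16; a full eighth-note triplet (3 notes) (three triplet eighths span one quarter) = 8; dotted quarter note = 12; a full sixteenth-note triplet (3 notes) (three triplet sixteenths span one eighth) = 4; double-dotted eighth note = 7; half = 16; a full eighth-note triplet (3 notes) (three triplet eighths span one quarter) = 8; half = 16; dotted eighth = 6; dotted quarter = 12.
Sum: 1 + 2 + 16 + 8 + 12 + 4 + 7 + 16 + 8 + 16 + 6 + 12 = 108.
108 equals 108, so the answer is Yes.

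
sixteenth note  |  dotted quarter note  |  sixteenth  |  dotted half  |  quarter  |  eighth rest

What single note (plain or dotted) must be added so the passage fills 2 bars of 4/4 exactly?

2 bars of 4/4 = 32 sixteenth notes.
Each duration in sixteenth notes: sixteenth note = 1; dotted quarter note = 6; sixteenth = 1; dotted half = 12; quarter = 4; eighth rest = 2.
Altogether 1 + 6 + 1 + 12 + 4 + 2 = 26.
Remaining: 32 − 26 = 6 sixteenth notes, which is a dotted quarter note.

dotted quarter note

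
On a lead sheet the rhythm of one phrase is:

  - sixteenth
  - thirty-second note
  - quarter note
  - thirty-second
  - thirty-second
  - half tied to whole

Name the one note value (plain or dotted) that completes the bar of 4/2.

The bar of 4/2 = 64 thirty-second notes.
Express everything in thirty-second notes: sixteenth = 2; thirty-second note = 1; quarter note = 8; thirty-second = 1; thirty-second = 1; half tied to whole (half + whole) = 48.
Altogether 2 + 1 + 8 + 1 + 1 + 48 = 61.
Remaining: 64 − 61 = 3 thirty-second notes, which is a dotted sixteenth note.

dotted sixteenth note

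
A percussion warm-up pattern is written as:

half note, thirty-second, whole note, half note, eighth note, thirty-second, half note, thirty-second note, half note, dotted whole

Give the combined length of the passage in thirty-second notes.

151

Convert each value to thirty-second notes: half note = 16; thirty-second = 1; whole note = 32; half note = 16; eighth note = 4; thirty-second = 1; half note = 16; thirty-second note = 1; half note = 16; dotted whole = 48.
Total: 16 + 1 + 32 + 16 + 4 + 1 + 16 + 1 + 16 + 48 = 151 thirty-second notes.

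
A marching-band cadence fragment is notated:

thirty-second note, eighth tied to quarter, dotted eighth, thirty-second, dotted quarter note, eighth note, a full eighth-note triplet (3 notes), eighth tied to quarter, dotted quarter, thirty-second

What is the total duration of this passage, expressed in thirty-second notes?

Working in thirty-second notes: thirty-second note = 1; eighth tied to quarter (eighth + quarter) = 12; dotted eighth = 6; thirty-second = 1; dotted quarter note = 12; eighth note = 4; a full eighth-note triplet (3 notes) (three triplet eighths span one quarter) = 8; eighth tied to quarter (eighth + quarter) = 12; dotted quarter = 12; thirty-second = 1.
Total: 1 + 12 + 6 + 1 + 12 + 4 + 8 + 12 + 12 + 1 = 69 thirty-second notes.

69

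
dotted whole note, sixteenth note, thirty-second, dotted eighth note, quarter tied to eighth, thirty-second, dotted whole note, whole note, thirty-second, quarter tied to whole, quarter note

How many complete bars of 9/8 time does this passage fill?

5

One bar of 9/8 = 36 thirty-second notes.
Each duration in thirty-second notes: dotted whole note = 48; sixteenth note = 2; thirty-second = 1; dotted eighth note = 6; quarter tied to eighth (quarter + eighth) = 12; thirty-second = 1; dotted whole note = 48; whole note = 32; thirty-second = 1; quarter tied to whole (quarter + whole) = 40; quarter note = 8.
Sum: 48 + 2 + 1 + 6 + 12 + 1 + 48 + 32 + 1 + 40 + 8 = 199.
199 ÷ 36 = 5 complete bars with 19 left over.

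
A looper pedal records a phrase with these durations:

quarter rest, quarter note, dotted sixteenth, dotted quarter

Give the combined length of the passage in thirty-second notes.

Working in thirty-second notes: quarter rest = 8; quarter note = 8; dotted sixteenth = 3; dotted quarter = 12.
Adding: 8 + 8 + 3 + 12 = 31 thirty-second notes.

31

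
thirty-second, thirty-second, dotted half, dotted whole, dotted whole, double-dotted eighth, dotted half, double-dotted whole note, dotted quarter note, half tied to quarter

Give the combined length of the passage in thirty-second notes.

245

Working in thirty-second notes: thirty-second = 1; thirty-second = 1; dotted half = 24; dotted whole = 48; dotted whole = 48; double-dotted eighth = 7; dotted half = 24; double-dotted whole note = 56; dotted quarter note = 12; half tied to quarter (half + quarter) = 24.
Altogether 1 + 1 + 24 + 48 + 48 + 7 + 24 + 56 + 12 + 24 = 245 thirty-second notes.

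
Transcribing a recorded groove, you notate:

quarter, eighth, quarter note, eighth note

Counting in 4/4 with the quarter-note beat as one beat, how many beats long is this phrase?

3

One quarter-note beat = 2 eighth notes.
Express everything in eighth notes: quarter = 2; eighth = 1; quarter note = 2; eighth note = 1.
Total: 2 + 1 + 2 + 1 = 6.
6 ÷ 2 = 3 beats.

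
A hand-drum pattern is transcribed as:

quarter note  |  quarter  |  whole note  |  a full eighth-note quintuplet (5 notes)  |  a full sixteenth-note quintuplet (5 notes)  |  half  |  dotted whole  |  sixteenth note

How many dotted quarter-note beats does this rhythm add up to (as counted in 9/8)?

11.5

One dotted quarter-note beat = 6 sixteenth notes.
Each duration in sixteenth notes: quarter note = 4; quarter = 4; whole note = 16; a full eighth-note quintuplet (5 notes) (five quintuplet eighths span one half) = 8; a full sixteenth-note quintuplet (5 notes) (five quintuplet sixteenths span one quarter) = 4; half = 8; dotted whole = 24; sixteenth note = 1.
Altogether 4 + 4 + 16 + 8 + 4 + 8 + 24 + 1 = 69.
69 ÷ 6 = 11.5 beats.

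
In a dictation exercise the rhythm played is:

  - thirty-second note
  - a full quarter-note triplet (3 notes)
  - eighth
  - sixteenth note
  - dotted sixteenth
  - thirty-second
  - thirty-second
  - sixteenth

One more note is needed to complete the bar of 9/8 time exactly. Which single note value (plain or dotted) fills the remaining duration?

The bar of 9/8 = 36 thirty-second notes.
Express everything in thirty-second notes: thirty-second note = 1; a full quarter-note triplet (3 notes) (three triplet quarters span one half) = 16; eighth = 4; sixteenth note = 2; dotted sixteenth = 3; thirty-second = 1; thirty-second = 1; sixteenth = 2.
Total: 1 + 16 + 4 + 2 + 3 + 1 + 1 + 2 = 30.
Remaining: 36 − 30 = 6 thirty-second notes, which is a dotted eighth note.

dotted eighth note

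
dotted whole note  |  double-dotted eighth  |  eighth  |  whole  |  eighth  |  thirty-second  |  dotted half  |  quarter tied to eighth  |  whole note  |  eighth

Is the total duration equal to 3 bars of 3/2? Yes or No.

One bar of 3/2 = 48 thirty-second notes, so 3 bars = 144.
Convert each value to thirty-second notes: dotted whole note = 48; double-dotted eighth = 7; eighth = 4; whole = 32; eighth = 4; thirty-second = 1; dotted half = 24; quarter tied to eighth (quarter + eighth) = 12; whole note = 32; eighth = 4.
Sum: 48 + 7 + 4 + 32 + 4 + 1 + 24 + 12 + 32 + 4 = 168.
168 exceeds 144, so the answer is No.

No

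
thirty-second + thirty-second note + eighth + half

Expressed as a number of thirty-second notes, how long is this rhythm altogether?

22

Each duration in thirty-second notes: thirty-second = 1; thirty-second note = 1; eighth = 4; half = 16.
Sum: 1 + 1 + 4 + 16 = 22 thirty-second notes.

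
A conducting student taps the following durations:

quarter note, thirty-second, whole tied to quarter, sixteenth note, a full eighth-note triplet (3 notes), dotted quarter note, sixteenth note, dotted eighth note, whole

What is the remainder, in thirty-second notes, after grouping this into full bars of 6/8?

15

One bar of 6/8 = 24 thirty-second notes.
In thirty-second notes: quarter note = 8; thirty-second = 1; whole tied to quarter (whole + quarter) = 40; sixteenth note = 2; a full eighth-note triplet (3 notes) (three triplet eighths span one quarter) = 8; dotted quarter note = 12; sixteenth note = 2; dotted eighth note = 6; whole = 32.
Sum: 8 + 1 + 40 + 2 + 8 + 12 + 2 + 6 + 32 = 111.
111 ÷ 24 = 4 complete bars with 15 thirty-second notes remaining.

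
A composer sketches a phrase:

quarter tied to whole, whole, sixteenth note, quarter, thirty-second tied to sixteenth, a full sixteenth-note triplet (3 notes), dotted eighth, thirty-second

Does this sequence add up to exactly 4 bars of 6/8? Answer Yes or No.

Yes

One bar of 6/8 = 24 thirty-second notes, so 4 bars = 96.
Convert each value to thirty-second notes: quarter tied to whole (quarter + whole) = 40; whole = 32; sixteenth note = 2; quarter = 8; thirty-second tied to sixteenth (thirty-second + sixteenth) = 3; a full sixteenth-note triplet (3 notes) (three triplet sixteenths span one eighth) = 4; dotted eighth = 6; thirty-second = 1.
Adding: 40 + 32 + 2 + 8 + 3 + 4 + 6 + 1 = 96.
96 equals 96, so the answer is Yes.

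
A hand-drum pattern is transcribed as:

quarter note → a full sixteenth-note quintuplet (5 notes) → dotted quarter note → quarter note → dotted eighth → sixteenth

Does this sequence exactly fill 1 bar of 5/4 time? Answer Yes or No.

No

One bar of 5/4 = 20 sixteenth notes.
Express everything in sixteenth notes: quarter note = 4; a full sixteenth-note quintuplet (5 notes) (five quintuplet sixteenths span one quarter) = 4; dotted quarter note = 6; quarter note = 4; dotted eighth = 3; sixteenth = 1.
Total: 4 + 4 + 6 + 4 + 3 + 1 = 22.
22 exceeds 20, so the answer is No.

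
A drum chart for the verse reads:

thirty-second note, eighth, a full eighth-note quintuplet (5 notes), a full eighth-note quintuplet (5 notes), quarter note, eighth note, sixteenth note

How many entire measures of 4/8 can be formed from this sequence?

3

One bar of 4/8 = 16 thirty-second notes.
Convert each value to thirty-second notes: thirty-second note = 1; eighth = 4; a full eighth-note quintuplet (5 notes) (five quintuplet eighths span one half) = 16; a full eighth-note quintuplet (5 notes) (five quintuplet eighths span one half) = 16; quarter note = 8; eighth note = 4; sixteenth note = 2.
Altogether 1 + 4 + 16 + 16 + 8 + 4 + 2 = 51.
51 ÷ 16 = 3 complete bars with 3 left over.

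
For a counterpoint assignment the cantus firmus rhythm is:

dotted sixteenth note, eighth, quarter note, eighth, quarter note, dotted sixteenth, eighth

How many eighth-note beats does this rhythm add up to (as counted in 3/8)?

One eighth-note beat = 4 thirty-second notes.
Convert each value to thirty-second notes: dotted sixteenth note = 3; eighth = 4; quarter note = 8; eighth = 4; quarter note = 8; dotted sixteenth = 3; eighth = 4.
Sum: 3 + 4 + 8 + 4 + 8 + 3 + 4 = 34.
34 ÷ 4 = 8.5 beats.

8.5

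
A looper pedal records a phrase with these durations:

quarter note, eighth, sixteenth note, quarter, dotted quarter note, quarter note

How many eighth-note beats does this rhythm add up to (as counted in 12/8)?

10.5

One eighth-note beat = 2 sixteenth notes.
Convert each value to sixteenth notes: quarter note = 4; eighth = 2; sixteenth note = 1; quarter = 4; dotted quarter note = 6; quarter note = 4.
Sum: 4 + 2 + 1 + 4 + 6 + 4 = 21.
21 ÷ 2 = 10.5 beats.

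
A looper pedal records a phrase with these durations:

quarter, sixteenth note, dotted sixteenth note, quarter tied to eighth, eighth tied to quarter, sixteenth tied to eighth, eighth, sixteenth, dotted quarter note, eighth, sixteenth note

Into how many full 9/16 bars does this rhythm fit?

3

One bar of 9/16 = 18 thirty-second notes.
Working in thirty-second notes: quarter = 8; sixteenth note = 2; dotted sixteenth note = 3; quarter tied to eighth (quarter + eighth) = 12; eighth tied to quarter (eighth + quarter) = 12; sixteenth tied to eighth (sixteenth + eighth) = 6; eighth = 4; sixteenth = 2; dotted quarter note = 12; eighth = 4; sixteenth note = 2.
Total: 8 + 2 + 3 + 12 + 12 + 6 + 4 + 2 + 12 + 4 + 2 = 67.
67 ÷ 18 = 3 complete bars with 13 left over.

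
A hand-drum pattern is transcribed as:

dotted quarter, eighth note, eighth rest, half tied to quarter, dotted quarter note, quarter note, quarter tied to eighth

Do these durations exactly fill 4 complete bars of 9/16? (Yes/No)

No

One bar of 9/16 = 9 sixteenth notes, so 4 bars = 36.
Express everything in sixteenth notes: dotted quarter = 6; eighth note = 2; eighth rest = 2; half tied to quarter (half + quarter) = 12; dotted quarter note = 6; quarter note = 4; quarter tied to eighth (quarter + eighth) = 6.
Adding: 6 + 2 + 2 + 12 + 6 + 4 + 6 = 38.
38 exceeds 36, so the answer is No.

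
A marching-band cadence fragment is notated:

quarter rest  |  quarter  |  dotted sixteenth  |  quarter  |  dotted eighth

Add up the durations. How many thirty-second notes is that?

33

Express everything in thirty-second notes: quarter rest = 8; quarter = 8; dotted sixteenth = 3; quarter = 8; dotted eighth = 6.
Sum: 8 + 8 + 3 + 8 + 6 = 33 thirty-second notes.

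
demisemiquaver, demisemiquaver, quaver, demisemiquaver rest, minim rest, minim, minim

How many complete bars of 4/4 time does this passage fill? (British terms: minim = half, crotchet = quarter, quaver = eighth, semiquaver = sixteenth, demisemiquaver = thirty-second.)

One bar of 4/4 = 32 thirty-second notes.
Convert each value to thirty-second notes: demisemiquaver = 1; demisemiquaver = 1; quaver = 4; demisemiquaver rest = 1; minim rest = 16; minim = 16; minim = 16.
Total: 1 + 1 + 4 + 1 + 16 + 16 + 16 = 55.
55 ÷ 32 = 1 complete bar with 23 left over.

1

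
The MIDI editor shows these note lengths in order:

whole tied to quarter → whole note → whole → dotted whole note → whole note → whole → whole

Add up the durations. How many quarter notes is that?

31

Each duration in quarter notes: whole tied to quarter (whole + quarter) = 5; whole note = 4; whole = 4; dotted whole note = 6; whole note = 4; whole = 4; whole = 4.
Sum: 5 + 4 + 4 + 6 + 4 + 4 + 4 = 31 quarter notes.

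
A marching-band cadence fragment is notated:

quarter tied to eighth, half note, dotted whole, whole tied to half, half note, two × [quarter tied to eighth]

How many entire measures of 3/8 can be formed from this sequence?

13

One bar of 3/8 = 3 eighth notes.
Each duration in eighth notes: quarter tied to eighth (quarter + eighth) = 3; half note = 4; dotted whole = 12; whole tied to half (whole + half) = 12; half note = 4; quarter tied to eighth (quarter + eighth) = 3; quarter tied to eighth (quarter + eighth) = 3.
Adding: 3 + 4 + 12 + 12 + 4 + 3 + 3 = 41.
41 ÷ 3 = 13 complete bars with 2 left over.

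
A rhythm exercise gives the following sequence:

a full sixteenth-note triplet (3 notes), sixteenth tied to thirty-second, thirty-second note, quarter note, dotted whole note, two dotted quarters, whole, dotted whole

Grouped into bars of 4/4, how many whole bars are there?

One bar of 4/4 = 32 thirty-second notes.
Convert each value to thirty-second notes: a full sixteenth-note triplet (3 notes) (three triplet sixteenths span one eighth) = 4; sixteenth tied to thirty-second (sixteenth + thirty-second) = 3; thirty-second note = 1; quarter note = 8; dotted whole note = 48; dotted quarter = 12; dotted quarter = 12; whole = 32; dotted whole = 48.
Altogether 4 + 3 + 1 + 8 + 48 + 12 + 12 + 32 + 48 = 168.
168 ÷ 32 = 5 complete bars with 8 left over.

5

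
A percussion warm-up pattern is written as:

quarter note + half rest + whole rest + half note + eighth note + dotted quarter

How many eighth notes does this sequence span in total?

22

Working in eighth notes: quarter note = 2; half rest = 4; whole rest = 8; half note = 4; eighth note = 1; dotted quarter = 3.
Total: 2 + 4 + 8 + 4 + 1 + 3 = 22 eighth notes.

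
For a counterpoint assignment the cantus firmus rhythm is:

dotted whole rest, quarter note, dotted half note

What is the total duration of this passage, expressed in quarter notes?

Each duration in quarter notes: dotted whole rest = 6; quarter note = 1; dotted half note = 3.
Sum: 6 + 1 + 3 = 10 quarter notes.

10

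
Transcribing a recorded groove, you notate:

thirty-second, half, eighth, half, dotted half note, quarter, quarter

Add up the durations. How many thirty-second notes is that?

77

Convert each value to thirty-second notes: thirty-second = 1; half = 16; eighth = 4; half = 16; dotted half note = 24; quarter = 8; quarter = 8.
Adding: 1 + 16 + 4 + 16 + 24 + 8 + 8 = 77 thirty-second notes.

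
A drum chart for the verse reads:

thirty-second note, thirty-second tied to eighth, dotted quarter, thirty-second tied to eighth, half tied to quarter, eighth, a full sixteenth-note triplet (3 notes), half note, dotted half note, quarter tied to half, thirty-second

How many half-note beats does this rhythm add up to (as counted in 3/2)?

7.5

One half-note beat = 16 thirty-second notes.
Working in thirty-second notes: thirty-second note = 1; thirty-second tied to eighth (thirty-second + eighth) = 5; dotted quarter = 12; thirty-second tied to eighth (thirty-second + eighth) = 5; half tied to quarter (half + quarter) = 24; eighth = 4; a full sixteenth-note triplet (3 notes) (three triplet sixteenths span one eighth) = 4; half note = 16; dotted half note = 24; quarter tied to half (quarter + half) = 24; thirty-second = 1.
Sum: 1 + 5 + 12 + 5 + 24 + 4 + 4 + 16 + 24 + 24 + 1 = 120.
120 ÷ 16 = 7.5 beats.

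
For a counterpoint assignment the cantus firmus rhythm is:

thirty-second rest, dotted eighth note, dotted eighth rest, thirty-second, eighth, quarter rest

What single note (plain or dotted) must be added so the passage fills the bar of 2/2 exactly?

The bar of 2/2 = 32 thirty-second notes.
Express everything in thirty-second notes: thirty-second rest = 1; dotted eighth note = 6; dotted eighth rest = 6; thirty-second = 1; eighth = 4; quarter rest = 8.
Total: 1 + 6 + 6 + 1 + 4 + 8 = 26.
Remaining: 32 − 26 = 6 thirty-second notes, which is a dotted eighth note.

dotted eighth note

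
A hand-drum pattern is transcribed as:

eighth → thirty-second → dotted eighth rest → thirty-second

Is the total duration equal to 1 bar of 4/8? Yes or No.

No

One bar of 4/8 = 16 thirty-second notes.
Convert each value to thirty-second notes: eighth = 4; thirty-second = 1; dotted eighth rest = 6; thirty-second = 1.
Altogether 4 + 1 + 6 + 1 = 12.
12 falls short of 16, so the answer is No.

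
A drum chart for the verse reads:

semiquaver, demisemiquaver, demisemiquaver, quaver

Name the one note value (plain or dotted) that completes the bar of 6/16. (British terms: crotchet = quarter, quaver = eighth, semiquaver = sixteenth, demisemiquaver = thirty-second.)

The bar of 6/16 = 12 thirty-second notes.
In thirty-second notes: semiquaver = 2; demisemiquaver = 1; demisemiquaver = 1; quaver = 4.
Adding: 2 + 1 + 1 + 4 = 8.
Remaining: 12 − 8 = 4 thirty-second notes, which is a eighth note.

eighth note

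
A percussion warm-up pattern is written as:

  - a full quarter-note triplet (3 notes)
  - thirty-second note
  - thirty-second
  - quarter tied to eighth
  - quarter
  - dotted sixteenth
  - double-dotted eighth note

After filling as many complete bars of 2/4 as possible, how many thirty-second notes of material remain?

0

One bar of 2/4 = 16 thirty-second notes.
Each duration in thirty-second notes: a full quarter-note triplet (3 notes) (three triplet quarters span one half) = 16; thirty-second note = 1; thirty-second = 1; quarter tied to eighth (quarter + eighth) = 12; quarter = 8; dotted sixteenth = 3; double-dotted eighth note = 7.
Altogether 16 + 1 + 1 + 12 + 8 + 3 + 7 = 48.
48 ÷ 16 = 3 complete bars with 0 thirty-second notes remaining.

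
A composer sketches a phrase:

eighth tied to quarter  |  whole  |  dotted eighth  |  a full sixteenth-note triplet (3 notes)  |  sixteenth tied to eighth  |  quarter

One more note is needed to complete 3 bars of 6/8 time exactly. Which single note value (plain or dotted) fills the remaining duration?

3 bars of 6/8 = 36 sixteenth notes.
Express everything in sixteenth notes: eighth tied to quarter (eighth + quarter) = 6; whole = 16; dotted eighth = 3; a full sixteenth-note triplet (3 notes) (three triplet sixteenths span one eighth) = 2; sixteenth tied to eighth (sixteenth + eighth) = 3; quarter = 4.
Adding: 6 + 16 + 3 + 2 + 3 + 4 = 34.
Remaining: 36 − 34 = 2 sixteenth notes, which is a eighth note.

eighth note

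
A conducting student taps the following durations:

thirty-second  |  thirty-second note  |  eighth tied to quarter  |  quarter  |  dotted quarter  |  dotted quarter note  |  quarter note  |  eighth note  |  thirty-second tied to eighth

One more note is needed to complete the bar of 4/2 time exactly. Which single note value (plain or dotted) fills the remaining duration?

thirty-second note

The bar of 4/2 = 64 thirty-second notes.
Each duration in thirty-second notes: thirty-second = 1; thirty-second note = 1; eighth tied to quarter (eighth + quarter) = 12; quarter = 8; dotted quarter = 12; dotted quarter note = 12; quarter note = 8; eighth note = 4; thirty-second tied to eighth (thirty-second + eighth) = 5.
Sum: 1 + 1 + 12 + 8 + 12 + 12 + 8 + 4 + 5 = 63.
Remaining: 64 − 63 = 1 thirty-second note, which is a thirty-second note.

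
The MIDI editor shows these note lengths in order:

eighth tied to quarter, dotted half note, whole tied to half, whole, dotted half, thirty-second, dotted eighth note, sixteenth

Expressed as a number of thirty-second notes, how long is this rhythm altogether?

149

Express everything in thirty-second notes: eighth tied to quarter (eighth + quarter) = 12; dotted half note = 24; whole tied to half (whole + half) = 48; whole = 32; dotted half = 24; thirty-second = 1; dotted eighth note = 6; sixteenth = 2.
Adding: 12 + 24 + 48 + 32 + 24 + 1 + 6 + 2 = 149 thirty-second notes.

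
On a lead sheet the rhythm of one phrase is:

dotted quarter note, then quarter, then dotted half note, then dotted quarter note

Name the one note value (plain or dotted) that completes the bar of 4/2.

The bar of 4/2 = 16 eighth notes.
Each duration in eighth notes: dotted quarter note = 3; quarter = 2; dotted half note = 6; dotted quarter note = 3.
Sum: 3 + 2 + 6 + 3 = 14.
Remaining: 16 − 14 = 2 eighth notes, which is a quarter note.

quarter note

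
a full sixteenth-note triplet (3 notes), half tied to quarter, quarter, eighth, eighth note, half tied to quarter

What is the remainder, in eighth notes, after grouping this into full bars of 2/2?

One bar of 2/2 = 8 eighth notes.
Express everything in eighth notes: a full sixteenth-note triplet (3 notes) (three triplet sixteenths span one eighth) = 1; half tied to quarter (half + quarter) = 6; quarter = 2; eighth = 1; eighth note = 1; half tied to quarter (half + quarter) = 6.
Altogether 1 + 6 + 2 + 1 + 1 + 6 = 17.
17 ÷ 8 = 2 complete bars with 1 eighth note remaining.

1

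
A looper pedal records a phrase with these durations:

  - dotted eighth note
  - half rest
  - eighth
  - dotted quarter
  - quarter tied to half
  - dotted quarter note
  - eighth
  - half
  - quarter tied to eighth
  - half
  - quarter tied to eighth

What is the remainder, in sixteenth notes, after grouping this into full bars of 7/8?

One bar of 7/8 = 14 sixteenth notes.
Express everything in sixteenth notes: dotted eighth note = 3; half rest = 8; eighth = 2; dotted quarter = 6; quarter tied to half (quarter + half) = 12; dotted quarter note = 6; eighth = 2; half = 8; quarter tied to eighth (quarter + eighth) = 6; half = 8; quarter tied to eighth (quarter + eighth) = 6.
Altogether 3 + 8 + 2 + 6 + 12 + 6 + 2 + 8 + 6 + 8 + 6 = 67.
67 ÷ 14 = 4 complete bars with 11 sixteenth notes remaining.

11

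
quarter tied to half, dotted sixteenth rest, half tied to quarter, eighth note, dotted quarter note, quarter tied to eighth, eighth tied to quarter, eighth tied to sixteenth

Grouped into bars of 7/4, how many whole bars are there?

One bar of 7/4 = 56 thirty-second notes.
Each duration in thirty-second notes: quarter tied to half (quarter + half) = 24; dotted sixteenth rest = 3; half tied to quarter (half + quarter) = 24; eighth note = 4; dotted quarter note = 12; quarter tied to eighth (quarter + eighth) = 12; eighth tied to quarter (eighth + quarter) = 12; eighth tied to sixteenth (eighth + sixteenth) = 6.
Sum: 24 + 3 + 24 + 4 + 12 + 12 + 12 + 6 = 97.
97 ÷ 56 = 1 complete bar with 41 left over.

1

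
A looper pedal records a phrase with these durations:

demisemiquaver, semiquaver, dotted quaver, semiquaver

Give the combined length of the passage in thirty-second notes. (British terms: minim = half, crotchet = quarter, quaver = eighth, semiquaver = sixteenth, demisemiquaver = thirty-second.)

11

In thirty-second notes: demisemiquaver = 1; semiquaver = 2; dotted quaver = 6; semiquaver = 2.
Total: 1 + 2 + 6 + 2 = 11 thirty-second notes.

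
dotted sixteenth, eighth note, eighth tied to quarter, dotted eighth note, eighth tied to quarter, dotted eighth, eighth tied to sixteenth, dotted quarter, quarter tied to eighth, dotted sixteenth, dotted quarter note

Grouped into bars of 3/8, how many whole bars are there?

7

One bar of 3/8 = 12 thirty-second notes.
Convert each value to thirty-second notes: dotted sixteenth = 3; eighth note = 4; eighth tied to quarter (eighth + quarter) = 12; dotted eighth note = 6; eighth tied to quarter (eighth + quarter) = 12; dotted eighth = 6; eighth tied to sixteenth (eighth + sixteenth) = 6; dotted quarter = 12; quarter tied to eighth (quarter + eighth) = 12; dotted sixteenth = 3; dotted quarter note = 12.
Altogether 3 + 4 + 12 + 6 + 12 + 6 + 6 + 12 + 12 + 3 + 12 = 88.
88 ÷ 12 = 7 complete bars with 4 left over.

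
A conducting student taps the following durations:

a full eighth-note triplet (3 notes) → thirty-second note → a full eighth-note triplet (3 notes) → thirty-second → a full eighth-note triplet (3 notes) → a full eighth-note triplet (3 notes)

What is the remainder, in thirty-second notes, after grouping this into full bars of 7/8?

One bar of 7/8 = 28 thirty-second notes.
Each duration in thirty-second notes: a full eighth-note triplet (3 notes) (three triplet eighths span one quarter) = 8; thirty-second note = 1; a full eighth-note triplet (3 notes) (three triplet eighths span one quarter) = 8; thirty-second = 1; a full eighth-note triplet (3 notes) (three triplet eighths span one quarter) = 8; a full eighth-note triplet (3 notes) (three triplet eighths span one quarter) = 8.
Altogether 8 + 1 + 8 + 1 + 8 + 8 = 34.
34 ÷ 28 = 1 complete bar with 6 thirty-second notes remaining.

6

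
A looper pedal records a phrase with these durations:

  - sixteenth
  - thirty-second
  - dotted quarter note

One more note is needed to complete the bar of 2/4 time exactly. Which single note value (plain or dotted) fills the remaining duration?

The bar of 2/4 = 16 thirty-second notes.
Each duration in thirty-second notes: sixteenth = 2; thirty-second = 1; dotted quarter note = 12.
Sum: 2 + 1 + 12 = 15.
Remaining: 16 − 15 = 1 thirty-second note, which is a thirty-second note.

thirty-second note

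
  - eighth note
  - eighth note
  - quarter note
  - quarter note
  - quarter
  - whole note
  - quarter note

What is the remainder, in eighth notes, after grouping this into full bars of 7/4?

One bar of 7/4 = 14 eighth notes.
Working in eighth notes: eighth note = 1; eighth note = 1; quarter note = 2; quarter note = 2; quarter = 2; whole note = 8; quarter note = 2.
Total: 1 + 1 + 2 + 2 + 2 + 8 + 2 = 18.
18 ÷ 14 = 1 complete bar with 4 eighth notes remaining.

4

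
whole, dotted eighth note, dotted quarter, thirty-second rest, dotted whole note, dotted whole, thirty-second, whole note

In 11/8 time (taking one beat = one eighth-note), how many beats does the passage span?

One eighth-note beat = 4 thirty-second notes.
Convert each value to thirty-second notes: whole = 32; dotted eighth note = 6; dotted quarter = 12; thirty-second rest = 1; dotted whole note = 48; dotted whole = 48; thirty-second = 1; whole note = 32.
Adding: 32 + 6 + 12 + 1 + 48 + 48 + 1 + 32 = 180.
180 ÷ 4 = 45 beats.

45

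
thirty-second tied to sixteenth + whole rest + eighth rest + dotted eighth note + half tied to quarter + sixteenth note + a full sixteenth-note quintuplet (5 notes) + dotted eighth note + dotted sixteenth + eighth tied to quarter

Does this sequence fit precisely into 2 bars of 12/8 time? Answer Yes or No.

One bar of 12/8 = 48 thirty-second notes, so 2 bars = 96.
Convert each value to thirty-second notes: thirty-second tied to sixteenth (thirty-second + sixteenth) = 3; whole rest = 32; eighth rest = 4; dotted eighth note = 6; half tied to quarter (half + quarter) = 24; sixteenth note = 2; a full sixteenth-note quintuplet (5 notes) (five quintuplet sixteenths span one quarter) = 8; dotted eighth note = 6; dotted sixteenth = 3; eighth tied to quarter (eighth + quarter) = 12.
Sum: 3 + 32 + 4 + 6 + 24 + 2 + 8 + 6 + 3 + 12 = 100.
100 exceeds 96, so the answer is No.

No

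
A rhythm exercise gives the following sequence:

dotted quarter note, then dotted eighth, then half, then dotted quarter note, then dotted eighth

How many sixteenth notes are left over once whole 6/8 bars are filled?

2

One bar of 6/8 = 12 sixteenth notes.
Each duration in sixteenth notes: dotted quarter note = 6; dotted eighth = 3; half = 8; dotted quarter note = 6; dotted eighth = 3.
Sum: 6 + 3 + 8 + 6 + 3 = 26.
26 ÷ 12 = 2 complete bars with 2 sixteenth notes remaining.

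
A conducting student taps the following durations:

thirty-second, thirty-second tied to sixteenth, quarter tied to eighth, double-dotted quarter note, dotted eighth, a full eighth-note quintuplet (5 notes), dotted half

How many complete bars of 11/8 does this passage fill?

1

One bar of 11/8 = 44 thirty-second notes.
Each duration in thirty-second notes: thirty-second = 1; thirty-second tied to sixteenth (thirty-second + sixteenth) = 3; quarter tied to eighth (quarter + eighth) = 12; double-dotted quarter note = 14; dotted eighth = 6; a full eighth-note quintuplet (5 notes) (five quintuplet eighths span one half) = 16; dotted half = 24.
Altogether 1 + 3 + 12 + 14 + 6 + 16 + 24 = 76.
76 ÷ 44 = 1 complete bar with 32 left over.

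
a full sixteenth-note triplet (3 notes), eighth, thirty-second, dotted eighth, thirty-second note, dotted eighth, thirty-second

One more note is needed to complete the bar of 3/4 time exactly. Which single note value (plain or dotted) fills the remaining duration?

thirty-second note

The bar of 3/4 = 24 thirty-second notes.
Express everything in thirty-second notes: a full sixteenth-note triplet (3 notes) (three triplet sixteenths span one eighth) = 4; eighth = 4; thirty-second = 1; dotted eighth = 6; thirty-second note = 1; dotted eighth = 6; thirty-second = 1.
Sum: 4 + 4 + 1 + 6 + 1 + 6 + 1 = 23.
Remaining: 24 − 23 = 1 thirty-second note, which is a thirty-second note.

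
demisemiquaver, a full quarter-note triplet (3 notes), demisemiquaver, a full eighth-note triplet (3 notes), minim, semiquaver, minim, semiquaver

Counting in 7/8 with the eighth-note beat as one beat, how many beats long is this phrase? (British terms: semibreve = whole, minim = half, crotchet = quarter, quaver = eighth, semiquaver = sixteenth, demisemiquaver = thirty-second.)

One eighth-note beat = 4 thirty-second notes.
In thirty-second notes: demisemiquaver = 1; a full quarter-note triplet (3 notes) (three triplet quarters span one half) = 16; demisemiquaver = 1; a full eighth-note triplet (3 notes) (three triplet eighths span one quarter) = 8; minim = 16; semiquaver = 2; minim = 16; semiquaver = 2.
Altogether 1 + 16 + 1 + 8 + 16 + 2 + 16 + 2 = 62.
62 ÷ 4 = 15.5 beats.

15.5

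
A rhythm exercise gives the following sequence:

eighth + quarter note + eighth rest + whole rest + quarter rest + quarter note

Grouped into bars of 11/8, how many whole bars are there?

One bar of 11/8 = 11 eighth notes.
Express everything in eighth notes: eighth = 1; quarter note = 2; eighth rest = 1; whole rest = 8; quarter rest = 2; quarter note = 2.
Adding: 1 + 2 + 1 + 8 + 2 + 2 = 16.
16 ÷ 11 = 1 complete bar with 5 left over.

1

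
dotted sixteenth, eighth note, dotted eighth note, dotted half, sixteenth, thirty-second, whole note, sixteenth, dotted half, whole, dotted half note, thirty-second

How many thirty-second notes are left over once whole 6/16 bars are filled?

11

One bar of 6/16 = 12 thirty-second notes.
Each duration in thirty-second notes: dotted sixteenth = 3; eighth note = 4; dotted eighth note = 6; dotted half = 24; sixteenth = 2; thirty-second = 1; whole note = 32; sixteenth = 2; dotted half = 24; whole = 32; dotted half note = 24; thirty-second = 1.
Total: 3 + 4 + 6 + 24 + 2 + 1 + 32 + 2 + 24 + 32 + 24 + 1 = 155.
155 ÷ 12 = 12 complete bars with 11 thirty-second notes remaining.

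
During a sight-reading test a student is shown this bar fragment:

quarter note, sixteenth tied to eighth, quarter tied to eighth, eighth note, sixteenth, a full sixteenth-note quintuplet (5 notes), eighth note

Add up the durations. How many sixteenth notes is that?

22

Convert each value to sixteenth notes: quarter note = 4; sixteenth tied to eighth (sixteenth + eighth) = 3; quarter tied to eighth (quarter + eighth) = 6; eighth note = 2; sixteenth = 1; a full sixteenth-note quintuplet (5 notes) (five quintuplet sixteenths span one quarter) = 4; eighth note = 2.
Adding: 4 + 3 + 6 + 2 + 1 + 4 + 2 = 22 sixteenth notes.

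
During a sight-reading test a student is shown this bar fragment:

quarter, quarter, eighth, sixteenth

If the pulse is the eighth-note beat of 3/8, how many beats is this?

One eighth-note beat = 2 sixteenth notes.
Working in sixteenth notes: quarter = 4; quarter = 4; eighth = 2; sixteenth = 1.
Sum: 4 + 4 + 2 + 1 = 11.
11 ÷ 2 = 5.5 beats.

5.5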